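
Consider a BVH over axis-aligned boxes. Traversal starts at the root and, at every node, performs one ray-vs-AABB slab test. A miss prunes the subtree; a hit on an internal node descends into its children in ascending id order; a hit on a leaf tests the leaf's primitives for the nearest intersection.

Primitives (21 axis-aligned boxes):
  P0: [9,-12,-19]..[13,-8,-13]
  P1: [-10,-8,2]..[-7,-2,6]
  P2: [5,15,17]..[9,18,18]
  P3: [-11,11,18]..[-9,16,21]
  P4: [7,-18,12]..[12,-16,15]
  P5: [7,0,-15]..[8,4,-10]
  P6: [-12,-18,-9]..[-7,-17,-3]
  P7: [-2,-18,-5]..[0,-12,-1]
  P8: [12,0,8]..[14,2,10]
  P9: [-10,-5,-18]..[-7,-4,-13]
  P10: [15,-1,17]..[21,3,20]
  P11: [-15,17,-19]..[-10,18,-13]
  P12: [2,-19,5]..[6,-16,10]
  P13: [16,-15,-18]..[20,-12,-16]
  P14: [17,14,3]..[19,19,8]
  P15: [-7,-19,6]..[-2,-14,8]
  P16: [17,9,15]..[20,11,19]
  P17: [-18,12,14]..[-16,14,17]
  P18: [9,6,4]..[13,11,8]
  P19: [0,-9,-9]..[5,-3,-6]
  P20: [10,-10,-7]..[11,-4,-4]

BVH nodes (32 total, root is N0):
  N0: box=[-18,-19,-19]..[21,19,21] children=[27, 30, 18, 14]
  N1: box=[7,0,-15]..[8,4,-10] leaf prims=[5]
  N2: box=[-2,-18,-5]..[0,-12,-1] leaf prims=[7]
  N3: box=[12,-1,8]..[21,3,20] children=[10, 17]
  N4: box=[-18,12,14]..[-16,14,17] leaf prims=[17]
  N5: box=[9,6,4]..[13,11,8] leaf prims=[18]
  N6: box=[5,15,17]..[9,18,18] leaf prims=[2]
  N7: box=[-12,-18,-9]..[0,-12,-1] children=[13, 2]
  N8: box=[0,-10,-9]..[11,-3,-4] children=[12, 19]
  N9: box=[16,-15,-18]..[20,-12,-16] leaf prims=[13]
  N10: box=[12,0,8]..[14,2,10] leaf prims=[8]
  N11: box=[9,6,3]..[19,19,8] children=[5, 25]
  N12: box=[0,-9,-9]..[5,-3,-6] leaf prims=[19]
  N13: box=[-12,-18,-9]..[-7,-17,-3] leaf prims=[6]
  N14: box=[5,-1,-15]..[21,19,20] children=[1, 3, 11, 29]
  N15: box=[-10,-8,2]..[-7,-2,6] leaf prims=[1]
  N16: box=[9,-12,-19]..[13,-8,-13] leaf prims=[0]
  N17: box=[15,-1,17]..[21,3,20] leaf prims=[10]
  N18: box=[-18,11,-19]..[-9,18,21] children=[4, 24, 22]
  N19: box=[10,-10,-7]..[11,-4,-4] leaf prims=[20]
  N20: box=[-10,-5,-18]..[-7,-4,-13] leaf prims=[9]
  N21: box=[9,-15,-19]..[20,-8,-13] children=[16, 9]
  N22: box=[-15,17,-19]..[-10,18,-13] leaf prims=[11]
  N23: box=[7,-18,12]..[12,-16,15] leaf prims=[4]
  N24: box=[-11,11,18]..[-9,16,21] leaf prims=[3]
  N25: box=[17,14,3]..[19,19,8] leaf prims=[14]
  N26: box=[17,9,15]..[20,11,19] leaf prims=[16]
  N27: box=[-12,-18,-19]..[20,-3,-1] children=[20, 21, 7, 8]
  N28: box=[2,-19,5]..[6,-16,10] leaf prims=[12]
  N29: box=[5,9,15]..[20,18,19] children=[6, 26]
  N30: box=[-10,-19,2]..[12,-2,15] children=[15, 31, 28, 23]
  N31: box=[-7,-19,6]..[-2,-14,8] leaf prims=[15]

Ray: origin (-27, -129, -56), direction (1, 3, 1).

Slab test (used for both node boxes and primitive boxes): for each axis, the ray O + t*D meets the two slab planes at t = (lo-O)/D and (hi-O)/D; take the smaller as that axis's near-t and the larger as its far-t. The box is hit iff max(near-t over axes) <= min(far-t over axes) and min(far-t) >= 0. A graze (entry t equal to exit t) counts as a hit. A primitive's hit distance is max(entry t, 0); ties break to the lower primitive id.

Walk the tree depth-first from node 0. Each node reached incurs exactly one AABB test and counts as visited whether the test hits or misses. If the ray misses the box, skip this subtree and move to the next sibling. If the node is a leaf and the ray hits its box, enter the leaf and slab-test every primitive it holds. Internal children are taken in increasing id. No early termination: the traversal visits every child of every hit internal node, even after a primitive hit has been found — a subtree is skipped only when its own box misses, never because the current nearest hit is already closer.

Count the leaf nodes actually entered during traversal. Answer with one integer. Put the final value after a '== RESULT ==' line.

Traverse from the root:
N0 x:[9,48] y:[110/3,148/3] z:[37,77] -> hit [37,48], descend [14, 18, 27, 30]
  N14 x:[32,48] y:[128/3,148/3] z:[41,76] -> hit [128/3,48], descend [1, 3, 11, 29]
    N1 x:[34,35] y:[43,133/3] z:[41,46] -> miss, prune
    N3 x:[39,48] y:[128/3,44] z:[64,76] -> miss, prune
    N11 x:[36,46] y:[45,148/3] z:[59,64] -> miss, prune
    N29 x:[32,47] y:[46,49] z:[71,75] -> miss, prune
  N18 x:[9,18] y:[140/3,49] z:[37,77] -> miss, prune
  N27 x:[15,47] y:[37,42] z:[37,55] -> hit [37,42], descend [7, 8, 20, 21]
    N7 x:[15,27] y:[37,39] z:[47,55] -> miss, prune
    N8 x:[27,38] y:[119/3,42] z:[47,52] -> miss, prune
    N20 x:[17,20] y:[124/3,125/3] z:[38,43] -> miss, prune
    N21 x:[36,47] y:[38,121/3] z:[37,43] -> hit [38,121/3], descend [9, 16]
      N9 x:[43,47] y:[38,39] z:[38,40] -> miss, prune
      N16 x:[36,40] y:[39,121/3] z:[37,43] -> hit [39,40] leaf, test {P0@t=39}
  N30 x:[17,39] y:[110/3,127/3] z:[58,71] -> miss, prune

Visited [0, 14, 1, 3, 11, 29, 18, 27, 7, 8, 20, 21, 9, 16, 30]. Tests: 15 box, 1 leaf. Nearest: P0.

== RESULT ==
1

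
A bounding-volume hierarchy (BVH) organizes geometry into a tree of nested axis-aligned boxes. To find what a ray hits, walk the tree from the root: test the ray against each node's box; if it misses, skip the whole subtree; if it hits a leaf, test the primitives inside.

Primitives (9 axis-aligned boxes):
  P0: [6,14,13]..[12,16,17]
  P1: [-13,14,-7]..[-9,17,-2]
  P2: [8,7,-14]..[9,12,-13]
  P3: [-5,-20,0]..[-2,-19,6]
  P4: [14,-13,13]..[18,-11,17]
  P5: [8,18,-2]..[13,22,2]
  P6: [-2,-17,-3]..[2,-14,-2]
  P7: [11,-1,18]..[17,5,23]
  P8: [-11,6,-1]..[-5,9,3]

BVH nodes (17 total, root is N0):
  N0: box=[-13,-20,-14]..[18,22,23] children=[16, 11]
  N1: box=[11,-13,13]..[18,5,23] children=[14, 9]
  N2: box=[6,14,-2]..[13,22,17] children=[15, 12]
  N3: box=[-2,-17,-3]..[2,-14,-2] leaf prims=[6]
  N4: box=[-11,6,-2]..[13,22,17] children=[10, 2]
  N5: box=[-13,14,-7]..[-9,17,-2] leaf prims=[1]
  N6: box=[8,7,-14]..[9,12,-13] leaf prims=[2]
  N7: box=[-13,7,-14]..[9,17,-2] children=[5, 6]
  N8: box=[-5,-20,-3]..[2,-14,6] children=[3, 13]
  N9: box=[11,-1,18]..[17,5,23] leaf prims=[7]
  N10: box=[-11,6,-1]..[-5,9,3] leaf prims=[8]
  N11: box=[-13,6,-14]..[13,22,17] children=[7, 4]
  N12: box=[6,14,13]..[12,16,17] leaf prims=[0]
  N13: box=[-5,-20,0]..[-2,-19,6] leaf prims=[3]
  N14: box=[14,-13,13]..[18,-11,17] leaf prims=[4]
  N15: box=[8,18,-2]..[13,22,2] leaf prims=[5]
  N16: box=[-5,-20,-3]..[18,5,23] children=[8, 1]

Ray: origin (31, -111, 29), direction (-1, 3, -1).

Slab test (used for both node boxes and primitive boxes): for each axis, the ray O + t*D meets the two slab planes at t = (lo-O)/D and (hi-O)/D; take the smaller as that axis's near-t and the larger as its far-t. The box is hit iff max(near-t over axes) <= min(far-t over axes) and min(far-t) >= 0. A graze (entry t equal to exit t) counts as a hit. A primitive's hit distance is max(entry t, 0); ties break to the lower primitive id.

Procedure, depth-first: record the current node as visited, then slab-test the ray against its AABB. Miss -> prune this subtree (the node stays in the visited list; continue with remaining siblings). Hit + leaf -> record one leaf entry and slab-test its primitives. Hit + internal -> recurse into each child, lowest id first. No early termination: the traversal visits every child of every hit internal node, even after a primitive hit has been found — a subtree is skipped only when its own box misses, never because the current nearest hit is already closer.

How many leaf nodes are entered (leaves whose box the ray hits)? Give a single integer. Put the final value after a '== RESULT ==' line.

Trace the traversal:
N0 x:[13,44] y:[91/3,133/3] z:[6,43] -> hit [91/3,43], descend [11, 16]
  N11 x:[18,44] y:[39,133/3] z:[12,43] -> hit [39,43], descend [4, 7]
    N4 x:[18,42] y:[39,133/3] z:[12,31] -> miss, prune
    N7 x:[22,44] y:[118/3,128/3] z:[31,43] -> hit [118/3,128/3], descend [5, 6]
      N5 x:[40,44] y:[125/3,128/3] z:[31,36] -> miss, prune
      N6 x:[22,23] y:[118/3,41] z:[42,43] -> miss, prune
  N16 x:[13,36] y:[91/3,116/3] z:[6,32] -> hit [91/3,32], descend [1, 8]
    N1 x:[13,20] y:[98/3,116/3] z:[6,16] -> miss, prune
    N8 x:[29,36] y:[91/3,97/3] z:[23,32] -> hit [91/3,32], descend [3, 13]
      N3 x:[29,33] y:[94/3,97/3] z:[31,32] -> hit [94/3,32] leaf, test {P6@t=94/3}
      N13 x:[33,36] y:[91/3,92/3] z:[23,29] -> miss, prune

order=[0, 11, 4, 7, 5, 6, 16, 1, 8, 3, 13]  |boxes|=11  |leaves|=1  hit=P6

== RESULT ==
1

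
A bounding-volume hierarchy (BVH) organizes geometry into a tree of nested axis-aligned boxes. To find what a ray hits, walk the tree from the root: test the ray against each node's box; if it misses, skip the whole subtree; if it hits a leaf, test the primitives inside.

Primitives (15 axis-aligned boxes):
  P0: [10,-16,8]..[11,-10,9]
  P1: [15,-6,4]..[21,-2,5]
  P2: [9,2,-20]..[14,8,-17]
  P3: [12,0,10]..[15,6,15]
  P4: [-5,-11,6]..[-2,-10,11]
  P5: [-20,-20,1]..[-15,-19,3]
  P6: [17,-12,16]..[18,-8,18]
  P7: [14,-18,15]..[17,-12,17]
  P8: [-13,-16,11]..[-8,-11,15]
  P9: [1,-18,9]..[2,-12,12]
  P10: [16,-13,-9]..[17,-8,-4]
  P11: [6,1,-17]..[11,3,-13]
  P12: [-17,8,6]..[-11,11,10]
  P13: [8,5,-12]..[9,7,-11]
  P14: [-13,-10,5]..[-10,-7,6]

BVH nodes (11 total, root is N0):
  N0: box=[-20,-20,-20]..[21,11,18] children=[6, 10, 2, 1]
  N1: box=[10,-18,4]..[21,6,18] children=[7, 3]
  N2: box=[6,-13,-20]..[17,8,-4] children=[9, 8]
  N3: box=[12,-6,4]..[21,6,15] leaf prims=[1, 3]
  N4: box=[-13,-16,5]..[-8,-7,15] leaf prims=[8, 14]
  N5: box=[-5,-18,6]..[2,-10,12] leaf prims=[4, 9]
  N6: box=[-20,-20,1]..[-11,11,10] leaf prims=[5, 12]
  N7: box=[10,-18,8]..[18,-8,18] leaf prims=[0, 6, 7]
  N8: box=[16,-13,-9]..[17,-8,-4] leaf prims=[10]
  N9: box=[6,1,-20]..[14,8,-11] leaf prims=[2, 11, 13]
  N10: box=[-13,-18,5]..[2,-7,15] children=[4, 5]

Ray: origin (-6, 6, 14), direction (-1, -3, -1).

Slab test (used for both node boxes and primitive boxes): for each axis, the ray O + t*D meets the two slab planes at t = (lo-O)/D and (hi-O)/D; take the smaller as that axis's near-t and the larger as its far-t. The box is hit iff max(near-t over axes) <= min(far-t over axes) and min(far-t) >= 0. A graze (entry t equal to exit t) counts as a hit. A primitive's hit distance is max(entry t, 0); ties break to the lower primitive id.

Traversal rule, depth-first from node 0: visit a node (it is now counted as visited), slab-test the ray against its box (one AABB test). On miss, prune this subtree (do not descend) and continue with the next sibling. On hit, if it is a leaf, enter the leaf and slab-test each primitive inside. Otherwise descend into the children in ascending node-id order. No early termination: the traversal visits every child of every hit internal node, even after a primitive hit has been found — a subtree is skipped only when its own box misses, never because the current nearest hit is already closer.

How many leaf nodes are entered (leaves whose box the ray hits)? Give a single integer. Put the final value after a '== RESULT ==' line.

Trace the traversal:
N0 x:[-27,14] y:[-5/3,26/3] z:[-4,34] -> hit [-5/3,26/3], descend [1, 2, 6, 10]
  N1 x:[-27,-16] y:[0,8] z:[-4,10] -> miss, prune
  N2 x:[-23,-12] y:[-2/3,19/3] z:[18,34] -> miss, prune
  N6 x:[5,14] y:[-5/3,26/3] z:[4,13] -> hit [5,26/3] leaf, test {P5(miss), P12(miss)}
  N10 x:[-8,7] y:[13/3,8] z:[-1,9] -> hit [13/3,7], descend [4, 5]
    N4 x:[2,7] y:[13/3,22/3] z:[-1,9] -> hit [13/3,7] leaf, test {P8(miss), P14(miss)}
    N5 x:[-8,-1] y:[16/3,8] z:[2,8] -> miss, prune

Visited [0, 1, 2, 6, 10, 4, 5]. Tests: 7 box, 2 leaf. Nearest: miss.

== RESULT ==
2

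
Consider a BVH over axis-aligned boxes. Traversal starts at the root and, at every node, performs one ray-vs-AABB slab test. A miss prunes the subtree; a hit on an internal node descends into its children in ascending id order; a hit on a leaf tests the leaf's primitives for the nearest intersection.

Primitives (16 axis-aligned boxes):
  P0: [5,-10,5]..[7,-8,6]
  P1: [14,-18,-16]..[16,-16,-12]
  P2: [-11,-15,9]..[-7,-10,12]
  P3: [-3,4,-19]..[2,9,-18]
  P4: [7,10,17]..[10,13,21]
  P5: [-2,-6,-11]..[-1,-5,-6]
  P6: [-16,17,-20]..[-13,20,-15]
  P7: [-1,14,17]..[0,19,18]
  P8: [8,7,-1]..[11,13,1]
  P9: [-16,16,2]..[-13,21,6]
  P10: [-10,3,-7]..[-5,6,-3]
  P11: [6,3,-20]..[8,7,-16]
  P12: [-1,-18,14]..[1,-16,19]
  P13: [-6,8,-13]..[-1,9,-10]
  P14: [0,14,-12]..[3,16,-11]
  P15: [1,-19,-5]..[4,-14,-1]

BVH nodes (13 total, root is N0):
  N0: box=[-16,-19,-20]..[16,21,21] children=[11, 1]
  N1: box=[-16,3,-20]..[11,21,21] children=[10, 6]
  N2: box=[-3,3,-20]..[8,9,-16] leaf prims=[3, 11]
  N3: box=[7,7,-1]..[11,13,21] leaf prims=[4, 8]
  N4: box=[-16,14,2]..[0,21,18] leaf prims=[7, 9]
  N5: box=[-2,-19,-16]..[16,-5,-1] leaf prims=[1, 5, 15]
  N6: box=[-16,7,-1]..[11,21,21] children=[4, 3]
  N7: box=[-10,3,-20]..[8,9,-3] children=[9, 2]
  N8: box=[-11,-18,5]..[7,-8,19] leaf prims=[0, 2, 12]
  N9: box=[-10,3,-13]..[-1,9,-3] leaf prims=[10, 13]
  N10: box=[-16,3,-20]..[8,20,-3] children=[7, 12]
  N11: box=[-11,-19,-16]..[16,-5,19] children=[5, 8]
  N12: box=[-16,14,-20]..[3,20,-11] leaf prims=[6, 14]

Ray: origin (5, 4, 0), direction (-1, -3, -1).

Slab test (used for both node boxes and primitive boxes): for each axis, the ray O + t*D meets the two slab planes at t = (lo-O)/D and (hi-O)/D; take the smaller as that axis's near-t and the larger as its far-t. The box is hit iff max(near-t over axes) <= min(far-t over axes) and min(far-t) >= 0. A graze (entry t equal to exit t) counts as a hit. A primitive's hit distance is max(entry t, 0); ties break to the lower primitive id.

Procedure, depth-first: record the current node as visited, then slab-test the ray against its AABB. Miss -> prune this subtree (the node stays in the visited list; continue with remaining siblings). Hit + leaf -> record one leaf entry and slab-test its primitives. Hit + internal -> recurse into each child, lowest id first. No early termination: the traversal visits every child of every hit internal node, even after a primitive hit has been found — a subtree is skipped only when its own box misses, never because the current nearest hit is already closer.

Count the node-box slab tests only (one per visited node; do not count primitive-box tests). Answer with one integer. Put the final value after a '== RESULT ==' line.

Walk:
N0 x:[-11,21] y:[-17/3,23/3] z:[-21,20] -> hit [-17/3,23/3], descend [1, 11]
  N1 x:[-6,21] y:[-17/3,1/3] z:[-21,20] -> hit [-17/3,1/3], descend [6, 10]
    N6 x:[-6,21] y:[-17/3,-1] z:[-21,1] -> miss, prune
    N10 x:[-3,21] y:[-16/3,1/3] z:[3,20] -> miss, prune
  N11 x:[-11,16] y:[3,23/3] z:[-19,16] -> hit [3,23/3], descend [5, 8]
    N5 x:[-11,7] y:[3,23/3] z:[1,16] -> hit [3,7] leaf, test {P1(miss), P5(miss), P15(miss)}
    N8 x:[-2,16] y:[4,22/3] z:[-19,-5] -> miss, prune

Visited [0, 1, 6, 10, 11, 5, 8]. Tests: 7 box, 1 leaf. Nearest: miss.

== RESULT ==
7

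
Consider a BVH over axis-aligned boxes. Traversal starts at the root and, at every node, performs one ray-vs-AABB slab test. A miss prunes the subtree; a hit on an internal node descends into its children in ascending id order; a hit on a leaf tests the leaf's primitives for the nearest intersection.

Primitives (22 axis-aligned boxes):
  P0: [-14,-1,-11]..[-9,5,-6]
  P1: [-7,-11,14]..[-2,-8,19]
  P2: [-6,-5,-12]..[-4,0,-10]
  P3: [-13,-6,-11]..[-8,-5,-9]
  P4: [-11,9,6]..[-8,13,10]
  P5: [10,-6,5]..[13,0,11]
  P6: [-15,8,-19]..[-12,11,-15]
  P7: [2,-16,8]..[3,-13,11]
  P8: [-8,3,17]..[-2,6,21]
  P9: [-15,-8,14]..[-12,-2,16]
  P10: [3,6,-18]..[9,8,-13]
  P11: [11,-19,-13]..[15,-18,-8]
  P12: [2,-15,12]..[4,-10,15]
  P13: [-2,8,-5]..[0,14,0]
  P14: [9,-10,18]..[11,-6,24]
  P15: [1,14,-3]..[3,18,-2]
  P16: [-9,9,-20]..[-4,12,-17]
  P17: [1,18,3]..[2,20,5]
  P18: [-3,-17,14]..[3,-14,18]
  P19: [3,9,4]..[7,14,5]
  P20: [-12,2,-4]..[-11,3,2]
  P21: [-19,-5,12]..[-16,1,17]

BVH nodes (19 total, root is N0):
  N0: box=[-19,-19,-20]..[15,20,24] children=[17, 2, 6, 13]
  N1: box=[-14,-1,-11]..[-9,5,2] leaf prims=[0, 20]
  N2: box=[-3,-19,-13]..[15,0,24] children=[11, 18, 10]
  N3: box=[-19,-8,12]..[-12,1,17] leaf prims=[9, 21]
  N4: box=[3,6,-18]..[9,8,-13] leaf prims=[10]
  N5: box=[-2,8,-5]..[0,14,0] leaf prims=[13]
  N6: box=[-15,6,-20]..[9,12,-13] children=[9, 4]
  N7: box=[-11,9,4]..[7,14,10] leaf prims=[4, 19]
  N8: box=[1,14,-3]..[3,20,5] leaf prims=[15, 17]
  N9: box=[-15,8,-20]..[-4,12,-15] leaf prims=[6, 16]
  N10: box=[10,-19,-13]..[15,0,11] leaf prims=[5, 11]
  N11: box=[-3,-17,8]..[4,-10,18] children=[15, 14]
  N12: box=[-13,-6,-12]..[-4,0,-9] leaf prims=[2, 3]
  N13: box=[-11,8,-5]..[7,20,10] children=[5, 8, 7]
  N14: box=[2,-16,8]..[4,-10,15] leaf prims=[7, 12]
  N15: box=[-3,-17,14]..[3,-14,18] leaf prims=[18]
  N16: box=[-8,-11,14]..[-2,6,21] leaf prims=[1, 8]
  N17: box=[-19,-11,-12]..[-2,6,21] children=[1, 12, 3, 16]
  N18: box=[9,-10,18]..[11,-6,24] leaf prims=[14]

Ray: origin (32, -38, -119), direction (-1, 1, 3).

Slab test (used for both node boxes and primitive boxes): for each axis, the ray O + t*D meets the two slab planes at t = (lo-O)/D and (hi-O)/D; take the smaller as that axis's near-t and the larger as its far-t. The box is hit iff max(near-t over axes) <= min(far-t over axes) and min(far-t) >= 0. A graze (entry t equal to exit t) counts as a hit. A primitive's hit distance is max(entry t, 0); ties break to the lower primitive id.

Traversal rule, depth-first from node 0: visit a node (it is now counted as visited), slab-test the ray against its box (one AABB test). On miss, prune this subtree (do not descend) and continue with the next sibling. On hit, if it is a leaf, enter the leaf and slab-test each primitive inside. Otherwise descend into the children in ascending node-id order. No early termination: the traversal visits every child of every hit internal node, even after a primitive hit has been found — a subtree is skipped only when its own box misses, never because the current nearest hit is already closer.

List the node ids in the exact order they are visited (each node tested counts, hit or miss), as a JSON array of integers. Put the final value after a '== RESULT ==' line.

Traverse from the root:
N0 x:[17,51] y:[19,58] z:[33,143/3] -> hit [33,143/3], descend [2, 6, 13, 17]
  N2 x:[17,35] y:[19,38] z:[106/3,143/3] -> miss, prune
  N6 x:[23,47] y:[44,50] z:[33,106/3] -> miss, prune
  N13 x:[25,43] y:[46,58] z:[38,43] -> miss, prune
  N17 x:[34,51] y:[27,44] z:[107/3,140/3] -> hit [107/3,44], descend [1, 3, 12, 16]
    N1 x:[41,46] y:[37,43] z:[36,121/3] -> miss, prune
    N3 x:[44,51] y:[30,39] z:[131/3,136/3] -> miss, prune
    N12 x:[36,45] y:[32,38] z:[107/3,110/3] -> hit [36,110/3] leaf, test {P2@t=36, P3(miss)}
    N16 x:[34,40] y:[27,44] z:[133/3,140/3] -> miss, prune

Summary -> nodes [0, 2, 6, 13, 17, 1, 3, 12, 16]; box-tests=9; leaf-entries=1; first=P2

== RESULT ==
[0, 2, 6, 13, 17, 1, 3, 12, 16]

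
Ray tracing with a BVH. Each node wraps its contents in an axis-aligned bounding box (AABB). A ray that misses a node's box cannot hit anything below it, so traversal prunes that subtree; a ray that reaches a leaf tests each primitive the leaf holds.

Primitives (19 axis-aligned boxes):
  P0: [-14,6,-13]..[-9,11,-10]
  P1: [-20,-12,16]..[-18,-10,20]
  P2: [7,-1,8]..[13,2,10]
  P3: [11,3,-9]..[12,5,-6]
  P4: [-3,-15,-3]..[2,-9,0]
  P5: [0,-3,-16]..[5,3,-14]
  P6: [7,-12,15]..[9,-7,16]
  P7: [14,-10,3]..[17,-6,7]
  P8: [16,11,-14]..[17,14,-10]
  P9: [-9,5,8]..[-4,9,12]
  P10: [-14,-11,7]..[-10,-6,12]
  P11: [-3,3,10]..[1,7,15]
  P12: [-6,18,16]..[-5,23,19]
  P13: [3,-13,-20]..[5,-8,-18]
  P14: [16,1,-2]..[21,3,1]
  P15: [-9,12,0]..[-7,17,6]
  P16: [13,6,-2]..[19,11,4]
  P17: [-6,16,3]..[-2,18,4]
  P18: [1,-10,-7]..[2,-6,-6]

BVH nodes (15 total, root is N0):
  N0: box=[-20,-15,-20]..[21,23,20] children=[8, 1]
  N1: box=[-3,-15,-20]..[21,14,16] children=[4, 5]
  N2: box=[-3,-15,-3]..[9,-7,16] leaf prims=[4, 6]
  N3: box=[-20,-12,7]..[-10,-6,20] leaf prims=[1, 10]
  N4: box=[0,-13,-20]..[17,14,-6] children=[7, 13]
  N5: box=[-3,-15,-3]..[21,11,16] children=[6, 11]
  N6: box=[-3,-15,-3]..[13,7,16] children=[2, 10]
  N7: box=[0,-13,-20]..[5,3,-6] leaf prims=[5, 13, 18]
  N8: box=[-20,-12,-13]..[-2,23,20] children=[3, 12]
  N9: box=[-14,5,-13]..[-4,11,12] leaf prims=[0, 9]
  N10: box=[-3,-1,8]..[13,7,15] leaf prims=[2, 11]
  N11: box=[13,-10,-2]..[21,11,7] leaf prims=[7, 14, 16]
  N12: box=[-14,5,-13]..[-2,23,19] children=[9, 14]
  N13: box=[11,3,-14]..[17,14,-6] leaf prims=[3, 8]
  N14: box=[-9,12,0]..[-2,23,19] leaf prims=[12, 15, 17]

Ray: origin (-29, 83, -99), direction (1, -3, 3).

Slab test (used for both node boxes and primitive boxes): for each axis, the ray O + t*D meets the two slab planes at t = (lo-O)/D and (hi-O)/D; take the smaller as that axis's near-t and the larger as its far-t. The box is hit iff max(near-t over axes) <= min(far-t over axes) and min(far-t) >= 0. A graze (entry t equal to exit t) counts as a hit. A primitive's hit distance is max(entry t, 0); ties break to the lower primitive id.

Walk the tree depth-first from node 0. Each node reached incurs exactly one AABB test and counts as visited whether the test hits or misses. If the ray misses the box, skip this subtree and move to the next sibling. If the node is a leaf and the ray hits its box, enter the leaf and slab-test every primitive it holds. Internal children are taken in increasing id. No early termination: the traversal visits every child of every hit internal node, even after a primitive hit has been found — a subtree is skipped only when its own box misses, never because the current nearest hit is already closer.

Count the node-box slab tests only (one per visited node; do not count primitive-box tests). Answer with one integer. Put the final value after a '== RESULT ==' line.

Walk:
N0 x:[9,50] y:[20,98/3] z:[79/3,119/3] -> hit [79/3,98/3], descend [1, 8]
  N1 x:[26,50] y:[23,98/3] z:[79/3,115/3] -> hit [79/3,98/3], descend [4, 5]
    N4 x:[29,46] y:[23,32] z:[79/3,31] -> hit [29,31], descend [7, 13]
      N7 x:[29,34] y:[80/3,32] z:[79/3,31] -> hit [29,31] leaf, test {P5(miss), P13(miss), P18@t=92/3}
      N13 x:[40,46] y:[23,80/3] z:[85/3,31] -> miss, prune
    N5 x:[26,50] y:[24,98/3] z:[32,115/3] -> hit [32,98/3], descend [6, 11]
      N6 x:[26,42] y:[76/3,98/3] z:[32,115/3] -> hit [32,98/3], descend [2, 10]
        N2 x:[26,38] y:[30,98/3] z:[32,115/3] -> hit [32,98/3] leaf, test {P4(miss), P6(miss)}
        N10 x:[26,42] y:[76/3,28] z:[107/3,38] -> miss, prune
      N11 x:[42,50] y:[24,31] z:[97/3,106/3] -> miss, prune
  N8 x:[9,27] y:[20,95/3] z:[86/3,119/3] -> miss, prune

order=[0, 1, 4, 7, 13, 5, 6, 2, 10, 11, 8]  |boxes|=11  |leaves|=2  hit=P18

== RESULT ==
11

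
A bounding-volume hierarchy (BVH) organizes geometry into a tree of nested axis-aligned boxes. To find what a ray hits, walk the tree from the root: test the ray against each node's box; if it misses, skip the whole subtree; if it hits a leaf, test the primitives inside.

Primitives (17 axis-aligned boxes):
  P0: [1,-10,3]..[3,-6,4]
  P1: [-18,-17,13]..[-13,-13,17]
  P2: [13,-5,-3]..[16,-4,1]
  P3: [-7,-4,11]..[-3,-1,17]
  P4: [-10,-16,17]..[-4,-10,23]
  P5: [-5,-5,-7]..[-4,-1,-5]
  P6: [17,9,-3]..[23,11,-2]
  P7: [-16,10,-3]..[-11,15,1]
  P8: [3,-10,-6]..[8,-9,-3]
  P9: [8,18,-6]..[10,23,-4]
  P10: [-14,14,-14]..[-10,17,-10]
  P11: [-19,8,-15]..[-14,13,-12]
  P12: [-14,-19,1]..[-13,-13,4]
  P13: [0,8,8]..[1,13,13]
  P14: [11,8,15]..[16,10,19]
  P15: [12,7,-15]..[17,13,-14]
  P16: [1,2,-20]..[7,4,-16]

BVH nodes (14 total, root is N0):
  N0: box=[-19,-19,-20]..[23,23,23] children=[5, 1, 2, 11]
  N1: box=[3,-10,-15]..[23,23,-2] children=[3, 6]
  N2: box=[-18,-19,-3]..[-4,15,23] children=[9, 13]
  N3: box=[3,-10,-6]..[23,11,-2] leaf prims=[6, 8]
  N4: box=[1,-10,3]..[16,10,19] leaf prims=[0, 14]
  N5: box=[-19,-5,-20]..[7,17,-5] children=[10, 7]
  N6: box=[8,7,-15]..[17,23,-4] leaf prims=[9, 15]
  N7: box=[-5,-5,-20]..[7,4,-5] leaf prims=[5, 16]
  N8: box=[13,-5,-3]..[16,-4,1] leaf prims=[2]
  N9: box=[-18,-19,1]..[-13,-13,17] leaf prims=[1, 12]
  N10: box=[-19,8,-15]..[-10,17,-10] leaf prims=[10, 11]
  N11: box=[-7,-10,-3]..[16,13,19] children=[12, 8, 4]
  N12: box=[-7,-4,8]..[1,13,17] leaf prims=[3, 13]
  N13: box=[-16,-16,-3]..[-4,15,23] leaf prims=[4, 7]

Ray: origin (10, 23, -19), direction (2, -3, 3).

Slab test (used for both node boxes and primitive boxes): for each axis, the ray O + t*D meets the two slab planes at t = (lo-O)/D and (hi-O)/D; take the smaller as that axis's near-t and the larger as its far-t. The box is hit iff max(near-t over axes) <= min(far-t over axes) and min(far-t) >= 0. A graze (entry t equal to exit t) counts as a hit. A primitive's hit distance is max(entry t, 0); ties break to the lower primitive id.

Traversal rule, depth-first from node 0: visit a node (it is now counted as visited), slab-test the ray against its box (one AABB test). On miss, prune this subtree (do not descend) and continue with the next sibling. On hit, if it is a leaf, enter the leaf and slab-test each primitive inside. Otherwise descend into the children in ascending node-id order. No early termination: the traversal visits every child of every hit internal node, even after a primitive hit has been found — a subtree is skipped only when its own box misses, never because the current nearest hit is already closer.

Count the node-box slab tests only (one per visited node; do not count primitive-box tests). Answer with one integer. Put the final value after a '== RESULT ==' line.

Traverse from the root:
N0 x:[-29/2,13/2] y:[0,14] z:[-1/3,14] -> hit [0,13/2], descend [1, 2, 5, 11]
  N1 x:[-7/2,13/2] y:[0,11] z:[4/3,17/3] -> hit [4/3,17/3], descend [3, 6]
    N3 x:[-7/2,13/2] y:[4,11] z:[13/3,17/3] -> hit [13/3,17/3] leaf, test {P6(miss), P8(miss)}
    N6 x:[-1,7/2] y:[0,16/3] z:[4/3,5] -> hit [4/3,7/2] leaf, test {P9(miss), P15(miss)}
  N2 x:[-14,-7] y:[8/3,14] z:[16/3,14] -> miss, prune
  N5 x:[-29/2,-3/2] y:[2,28/3] z:[-1/3,14/3] -> miss, prune
  N11 x:[-17/2,3] y:[10/3,11] z:[16/3,38/3] -> miss, prune

order=[0, 1, 3, 6, 2, 5, 11]  |boxes|=7  |leaves|=2  hit=miss

== RESULT ==
7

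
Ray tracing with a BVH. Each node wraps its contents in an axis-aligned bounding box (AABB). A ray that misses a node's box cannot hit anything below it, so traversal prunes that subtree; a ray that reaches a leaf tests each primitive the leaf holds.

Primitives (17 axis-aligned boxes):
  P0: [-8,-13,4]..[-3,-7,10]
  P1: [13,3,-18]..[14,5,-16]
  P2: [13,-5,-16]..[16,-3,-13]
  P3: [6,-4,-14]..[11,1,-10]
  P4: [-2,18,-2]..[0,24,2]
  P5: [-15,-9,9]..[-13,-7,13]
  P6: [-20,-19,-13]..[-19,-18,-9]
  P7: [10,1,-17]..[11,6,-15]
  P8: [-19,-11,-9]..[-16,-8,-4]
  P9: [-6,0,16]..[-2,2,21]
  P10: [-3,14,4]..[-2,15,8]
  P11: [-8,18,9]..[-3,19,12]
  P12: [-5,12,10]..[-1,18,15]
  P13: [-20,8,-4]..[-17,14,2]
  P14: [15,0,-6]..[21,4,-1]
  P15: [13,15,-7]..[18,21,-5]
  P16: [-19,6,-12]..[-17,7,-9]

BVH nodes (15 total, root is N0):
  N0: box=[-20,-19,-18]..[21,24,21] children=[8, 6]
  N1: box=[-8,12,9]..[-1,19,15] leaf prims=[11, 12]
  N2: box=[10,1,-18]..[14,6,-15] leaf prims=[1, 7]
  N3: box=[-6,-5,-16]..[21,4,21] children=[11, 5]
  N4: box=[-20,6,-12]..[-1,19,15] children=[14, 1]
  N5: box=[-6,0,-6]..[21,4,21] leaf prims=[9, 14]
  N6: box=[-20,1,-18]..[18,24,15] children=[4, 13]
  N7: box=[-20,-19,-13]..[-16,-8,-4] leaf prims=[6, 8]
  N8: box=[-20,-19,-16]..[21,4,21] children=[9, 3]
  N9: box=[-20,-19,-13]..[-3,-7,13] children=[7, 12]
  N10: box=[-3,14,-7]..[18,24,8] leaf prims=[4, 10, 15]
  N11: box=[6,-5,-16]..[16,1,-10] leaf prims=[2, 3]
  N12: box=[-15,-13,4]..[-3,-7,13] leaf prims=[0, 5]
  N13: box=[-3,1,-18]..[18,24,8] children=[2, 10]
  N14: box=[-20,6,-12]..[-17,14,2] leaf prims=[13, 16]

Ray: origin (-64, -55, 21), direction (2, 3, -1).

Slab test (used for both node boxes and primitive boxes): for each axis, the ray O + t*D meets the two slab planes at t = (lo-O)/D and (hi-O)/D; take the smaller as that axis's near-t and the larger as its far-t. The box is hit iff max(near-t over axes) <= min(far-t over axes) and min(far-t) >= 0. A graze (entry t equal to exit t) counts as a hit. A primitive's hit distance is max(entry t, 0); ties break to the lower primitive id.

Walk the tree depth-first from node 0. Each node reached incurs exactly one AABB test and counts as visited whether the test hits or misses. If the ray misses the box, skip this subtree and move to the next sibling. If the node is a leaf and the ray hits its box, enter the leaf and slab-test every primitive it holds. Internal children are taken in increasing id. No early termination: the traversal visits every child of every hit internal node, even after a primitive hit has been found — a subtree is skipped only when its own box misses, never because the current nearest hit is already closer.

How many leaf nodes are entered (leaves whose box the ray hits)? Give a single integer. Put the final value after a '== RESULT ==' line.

Walk:
N0 x:[22,85/2] y:[12,79/3] z:[0,39] -> hit [22,79/3], descend [6, 8]
  N6 x:[22,41] y:[56/3,79/3] z:[6,39] -> hit [22,79/3], descend [4, 13]
    N4 x:[22,63/2] y:[61/3,74/3] z:[6,33] -> hit [22,74/3], descend [1, 14]
      N1 x:[28,63/2] y:[67/3,74/3] z:[6,12] -> miss, prune
      N14 x:[22,47/2] y:[61/3,23] z:[19,33] -> hit [22,23] leaf, test {P13@t=22, P16(miss)}
    N13 x:[61/2,41] y:[56/3,79/3] z:[13,39] -> miss, prune
  N8 x:[22,85/2] y:[12,59/3] z:[0,37] -> miss, prune

order=[0, 6, 4, 1, 14, 13, 8]  |boxes|=7  |leaves|=1  hit=P13

== RESULT ==
1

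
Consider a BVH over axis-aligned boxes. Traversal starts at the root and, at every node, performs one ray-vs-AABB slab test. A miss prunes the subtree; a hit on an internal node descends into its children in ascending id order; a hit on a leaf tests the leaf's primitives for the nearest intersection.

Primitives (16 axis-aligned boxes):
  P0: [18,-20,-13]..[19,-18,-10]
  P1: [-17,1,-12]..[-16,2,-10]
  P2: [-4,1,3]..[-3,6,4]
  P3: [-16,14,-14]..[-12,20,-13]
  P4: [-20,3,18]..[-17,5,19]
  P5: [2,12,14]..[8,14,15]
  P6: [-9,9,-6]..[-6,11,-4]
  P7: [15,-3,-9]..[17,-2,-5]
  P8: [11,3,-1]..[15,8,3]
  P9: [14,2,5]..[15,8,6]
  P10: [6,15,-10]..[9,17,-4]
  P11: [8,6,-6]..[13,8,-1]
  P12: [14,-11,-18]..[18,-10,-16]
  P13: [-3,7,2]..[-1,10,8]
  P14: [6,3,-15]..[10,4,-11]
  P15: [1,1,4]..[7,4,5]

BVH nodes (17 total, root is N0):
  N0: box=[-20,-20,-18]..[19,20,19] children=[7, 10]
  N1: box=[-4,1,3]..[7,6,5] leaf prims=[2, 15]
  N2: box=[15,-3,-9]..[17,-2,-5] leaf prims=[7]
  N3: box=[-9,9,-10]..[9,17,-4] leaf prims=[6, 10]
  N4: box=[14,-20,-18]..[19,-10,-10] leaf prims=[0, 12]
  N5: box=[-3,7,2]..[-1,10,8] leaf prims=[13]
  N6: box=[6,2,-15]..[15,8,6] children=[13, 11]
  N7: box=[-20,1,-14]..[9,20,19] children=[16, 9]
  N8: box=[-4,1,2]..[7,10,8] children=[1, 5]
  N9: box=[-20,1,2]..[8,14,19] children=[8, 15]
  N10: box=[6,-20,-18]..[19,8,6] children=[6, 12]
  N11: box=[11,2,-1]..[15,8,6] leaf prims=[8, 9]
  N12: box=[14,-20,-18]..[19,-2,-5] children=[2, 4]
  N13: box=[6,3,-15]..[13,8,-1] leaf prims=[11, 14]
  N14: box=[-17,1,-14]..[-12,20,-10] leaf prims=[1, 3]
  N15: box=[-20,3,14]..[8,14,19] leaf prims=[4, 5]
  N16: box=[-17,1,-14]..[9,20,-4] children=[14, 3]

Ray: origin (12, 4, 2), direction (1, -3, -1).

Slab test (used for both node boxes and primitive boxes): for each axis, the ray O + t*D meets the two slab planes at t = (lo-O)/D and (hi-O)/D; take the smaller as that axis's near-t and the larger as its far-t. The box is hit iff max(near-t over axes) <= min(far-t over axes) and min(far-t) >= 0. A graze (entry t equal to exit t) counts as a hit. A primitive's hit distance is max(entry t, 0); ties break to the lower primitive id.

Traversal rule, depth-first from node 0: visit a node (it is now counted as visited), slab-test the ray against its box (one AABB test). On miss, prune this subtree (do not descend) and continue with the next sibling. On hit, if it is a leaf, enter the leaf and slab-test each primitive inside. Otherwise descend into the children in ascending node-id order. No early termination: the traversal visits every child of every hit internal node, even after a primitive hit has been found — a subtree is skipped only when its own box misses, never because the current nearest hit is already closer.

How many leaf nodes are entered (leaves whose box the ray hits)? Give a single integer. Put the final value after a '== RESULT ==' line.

Traverse from the root:
N0 x:[-32,7] y:[-16/3,8] z:[-17,20] -> hit [-16/3,7], descend [7, 10]
  N7 x:[-32,-3] y:[-16/3,1] z:[-17,16] -> miss, prune
  N10 x:[-6,7] y:[-4/3,8] z:[-4,20] -> hit [-4/3,7], descend [6, 12]
    N6 x:[-6,3] y:[-4/3,2/3] z:[-4,17] -> hit [-4/3,2/3], descend [11, 13]
      N11 x:[-1,3] y:[-4/3,2/3] z:[-4,3] -> hit [-1,2/3] leaf, test {P8@t=0, P9(miss)}
      N13 x:[-6,1] y:[-4/3,1/3] z:[3,17] -> miss, prune
    N12 x:[2,7] y:[2,8] z:[7,20] -> hit [7,7], descend [2, 4]
      N2 x:[3,5] y:[2,7/3] z:[7,11] -> miss, prune
      N4 x:[2,7] y:[14/3,8] z:[12,20] -> miss, prune

order=[0, 7, 10, 6, 11, 13, 12, 2, 4]  |boxes|=9  |leaves|=1  hit=P8

== RESULT ==
1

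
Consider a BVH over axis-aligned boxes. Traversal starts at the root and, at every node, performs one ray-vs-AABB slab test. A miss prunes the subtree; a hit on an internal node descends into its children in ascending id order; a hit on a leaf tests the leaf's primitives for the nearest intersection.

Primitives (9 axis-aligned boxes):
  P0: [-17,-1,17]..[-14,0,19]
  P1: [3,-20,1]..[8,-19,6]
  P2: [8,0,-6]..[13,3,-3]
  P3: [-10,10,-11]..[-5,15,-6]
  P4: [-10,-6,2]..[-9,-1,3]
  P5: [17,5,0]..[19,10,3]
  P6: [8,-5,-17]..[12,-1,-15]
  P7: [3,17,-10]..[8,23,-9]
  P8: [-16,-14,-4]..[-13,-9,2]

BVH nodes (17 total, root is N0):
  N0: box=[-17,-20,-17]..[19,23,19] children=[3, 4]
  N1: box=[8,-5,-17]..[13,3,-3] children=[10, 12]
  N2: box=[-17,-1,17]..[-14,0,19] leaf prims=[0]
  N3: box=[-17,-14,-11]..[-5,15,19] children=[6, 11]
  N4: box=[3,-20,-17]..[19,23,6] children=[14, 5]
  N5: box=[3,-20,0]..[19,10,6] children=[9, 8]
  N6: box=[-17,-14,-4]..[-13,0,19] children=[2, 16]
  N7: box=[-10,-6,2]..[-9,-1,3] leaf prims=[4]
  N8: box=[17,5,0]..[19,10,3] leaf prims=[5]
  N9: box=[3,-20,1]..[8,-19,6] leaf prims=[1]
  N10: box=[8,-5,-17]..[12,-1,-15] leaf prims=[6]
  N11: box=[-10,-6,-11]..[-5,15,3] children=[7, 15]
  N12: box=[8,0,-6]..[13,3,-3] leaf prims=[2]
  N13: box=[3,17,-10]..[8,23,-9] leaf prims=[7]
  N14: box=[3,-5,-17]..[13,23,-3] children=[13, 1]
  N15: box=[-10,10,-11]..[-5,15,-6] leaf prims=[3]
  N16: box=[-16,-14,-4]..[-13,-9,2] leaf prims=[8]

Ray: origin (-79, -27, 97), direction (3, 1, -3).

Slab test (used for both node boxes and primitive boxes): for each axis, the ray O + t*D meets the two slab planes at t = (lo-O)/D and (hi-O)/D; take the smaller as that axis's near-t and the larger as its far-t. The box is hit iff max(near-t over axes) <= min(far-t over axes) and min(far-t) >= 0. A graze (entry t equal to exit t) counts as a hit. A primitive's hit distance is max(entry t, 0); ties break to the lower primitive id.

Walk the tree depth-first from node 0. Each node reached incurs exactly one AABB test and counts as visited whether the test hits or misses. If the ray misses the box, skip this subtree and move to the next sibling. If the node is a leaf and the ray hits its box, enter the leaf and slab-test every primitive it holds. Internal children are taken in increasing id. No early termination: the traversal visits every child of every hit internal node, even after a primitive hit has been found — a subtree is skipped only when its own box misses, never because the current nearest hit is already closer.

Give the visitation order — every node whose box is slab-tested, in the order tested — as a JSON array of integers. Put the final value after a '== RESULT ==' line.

Walk:
N0 x:[62/3,98/3] y:[7,50] z:[26,38] -> hit [26,98/3], descend [3, 4]
  N3 x:[62/3,74/3] y:[13,42] z:[26,36] -> miss, prune
  N4 x:[82/3,98/3] y:[7,50] z:[91/3,38] -> hit [91/3,98/3], descend [5, 14]
    N5 x:[82/3,98/3] y:[7,37] z:[91/3,97/3] -> hit [91/3,97/3], descend [8, 9]
      N8 x:[32,98/3] y:[32,37] z:[94/3,97/3] -> hit [32,97/3] leaf, test {P5@t=32}
      N9 x:[82/3,29] y:[7,8] z:[91/3,32] -> miss, prune
    N14 x:[82/3,92/3] y:[22,50] z:[100/3,38] -> miss, prune

order=[0, 3, 4, 5, 8, 9, 14]  |boxes|=7  |leaves|=1  hit=P5

== RESULT ==
[0, 3, 4, 5, 8, 9, 14]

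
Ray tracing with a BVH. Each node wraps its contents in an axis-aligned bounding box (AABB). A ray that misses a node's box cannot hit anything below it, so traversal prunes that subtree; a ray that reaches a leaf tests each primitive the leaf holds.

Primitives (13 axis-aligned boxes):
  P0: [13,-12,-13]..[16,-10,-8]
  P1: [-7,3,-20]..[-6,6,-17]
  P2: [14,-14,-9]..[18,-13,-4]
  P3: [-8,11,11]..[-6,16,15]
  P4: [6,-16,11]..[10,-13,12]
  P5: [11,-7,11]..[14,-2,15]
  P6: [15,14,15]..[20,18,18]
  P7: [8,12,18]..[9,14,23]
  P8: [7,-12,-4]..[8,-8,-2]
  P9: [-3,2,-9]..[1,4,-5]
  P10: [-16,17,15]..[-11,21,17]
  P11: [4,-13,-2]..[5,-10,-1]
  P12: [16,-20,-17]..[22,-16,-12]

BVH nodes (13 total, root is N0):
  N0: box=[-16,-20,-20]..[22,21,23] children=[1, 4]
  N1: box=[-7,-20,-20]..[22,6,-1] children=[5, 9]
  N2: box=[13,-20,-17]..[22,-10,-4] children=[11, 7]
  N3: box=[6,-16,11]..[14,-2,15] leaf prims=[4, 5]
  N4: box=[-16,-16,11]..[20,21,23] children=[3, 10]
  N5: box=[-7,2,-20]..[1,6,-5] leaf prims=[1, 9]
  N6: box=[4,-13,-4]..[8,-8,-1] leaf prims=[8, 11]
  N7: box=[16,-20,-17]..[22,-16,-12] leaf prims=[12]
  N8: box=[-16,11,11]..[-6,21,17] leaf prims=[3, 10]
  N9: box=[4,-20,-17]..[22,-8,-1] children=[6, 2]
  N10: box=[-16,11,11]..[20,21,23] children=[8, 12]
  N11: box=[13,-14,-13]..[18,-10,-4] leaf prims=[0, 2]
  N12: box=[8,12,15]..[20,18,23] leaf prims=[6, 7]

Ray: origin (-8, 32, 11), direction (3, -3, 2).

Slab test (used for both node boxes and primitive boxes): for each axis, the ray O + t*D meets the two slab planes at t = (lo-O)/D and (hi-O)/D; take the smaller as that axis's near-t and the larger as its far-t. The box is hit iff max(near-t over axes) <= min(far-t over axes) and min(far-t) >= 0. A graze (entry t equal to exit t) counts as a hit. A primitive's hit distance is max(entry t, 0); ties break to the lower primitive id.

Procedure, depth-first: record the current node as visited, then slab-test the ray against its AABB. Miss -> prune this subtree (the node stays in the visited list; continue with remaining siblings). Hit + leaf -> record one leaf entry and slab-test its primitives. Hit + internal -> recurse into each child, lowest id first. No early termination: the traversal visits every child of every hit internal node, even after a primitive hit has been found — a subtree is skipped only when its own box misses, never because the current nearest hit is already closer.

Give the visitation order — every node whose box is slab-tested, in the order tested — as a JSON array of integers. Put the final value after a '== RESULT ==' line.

Trace the traversal:
N0 x:[-8/3,10] y:[11/3,52/3] z:[-31/2,6] -> hit [11/3,6], descend [1, 4]
  N1 x:[1/3,10] y:[26/3,52/3] z:[-31/2,-6] -> miss, prune
  N4 x:[-8/3,28/3] y:[11/3,16] z:[0,6] -> hit [11/3,6], descend [3, 10]
    N3 x:[14/3,22/3] y:[34/3,16] z:[0,2] -> miss, prune
    N10 x:[-8/3,28/3] y:[11/3,7] z:[0,6] -> hit [11/3,6], descend [8, 12]
      N8 x:[-8/3,2/3] y:[11/3,7] z:[0,3] -> miss, prune
      N12 x:[16/3,28/3] y:[14/3,20/3] z:[2,6] -> hit [16/3,6] leaf, test {P6(miss), P7(miss)}

Summary -> nodes [0, 1, 4, 3, 10, 8, 12]; box-tests=7; leaf-entries=1; first=miss

== RESULT ==
[0, 1, 4, 3, 10, 8, 12]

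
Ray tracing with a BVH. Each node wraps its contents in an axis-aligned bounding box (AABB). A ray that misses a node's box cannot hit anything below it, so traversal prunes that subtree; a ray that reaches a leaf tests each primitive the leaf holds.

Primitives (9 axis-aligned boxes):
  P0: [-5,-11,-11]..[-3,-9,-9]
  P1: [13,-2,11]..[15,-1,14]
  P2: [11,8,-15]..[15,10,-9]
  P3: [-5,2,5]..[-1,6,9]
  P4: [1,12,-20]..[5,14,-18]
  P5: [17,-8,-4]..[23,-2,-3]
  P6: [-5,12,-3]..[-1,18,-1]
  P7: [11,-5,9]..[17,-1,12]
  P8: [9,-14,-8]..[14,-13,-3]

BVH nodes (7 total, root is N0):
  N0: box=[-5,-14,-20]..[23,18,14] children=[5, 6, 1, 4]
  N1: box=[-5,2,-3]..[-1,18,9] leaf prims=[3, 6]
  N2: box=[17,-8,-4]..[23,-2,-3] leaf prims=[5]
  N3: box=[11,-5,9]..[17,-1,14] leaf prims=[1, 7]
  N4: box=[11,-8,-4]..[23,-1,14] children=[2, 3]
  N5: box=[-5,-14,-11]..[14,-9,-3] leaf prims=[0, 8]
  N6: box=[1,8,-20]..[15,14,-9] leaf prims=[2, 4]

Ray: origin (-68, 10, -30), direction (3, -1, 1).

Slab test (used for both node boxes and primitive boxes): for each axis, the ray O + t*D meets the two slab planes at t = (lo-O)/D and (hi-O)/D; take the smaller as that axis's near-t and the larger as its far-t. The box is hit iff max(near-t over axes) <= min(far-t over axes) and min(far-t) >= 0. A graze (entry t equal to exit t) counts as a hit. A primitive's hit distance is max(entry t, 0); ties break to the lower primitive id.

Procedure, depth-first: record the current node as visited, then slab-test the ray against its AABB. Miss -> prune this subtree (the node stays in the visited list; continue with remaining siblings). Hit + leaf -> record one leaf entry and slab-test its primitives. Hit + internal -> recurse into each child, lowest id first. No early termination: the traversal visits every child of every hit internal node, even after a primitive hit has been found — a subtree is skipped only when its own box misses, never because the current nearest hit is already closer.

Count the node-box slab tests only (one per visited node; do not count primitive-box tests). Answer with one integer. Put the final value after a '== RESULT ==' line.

Walk:
N0 x:[21,91/3] y:[-8,24] z:[10,44] -> hit [21,24], descend [1, 4, 5, 6]
  N1 x:[21,67/3] y:[-8,8] z:[27,39] -> miss, prune
  N4 x:[79/3,91/3] y:[11,18] z:[26,44] -> miss, prune
  N5 x:[21,82/3] y:[19,24] z:[19,27] -> hit [21,24] leaf, test {P0@t=21, P8(miss)}
  N6 x:[23,83/3] y:[-4,2] z:[10,21] -> miss, prune

Visited [0, 1, 4, 5, 6]. Tests: 5 box, 1 leaf. Nearest: P0.

== RESULT ==
5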